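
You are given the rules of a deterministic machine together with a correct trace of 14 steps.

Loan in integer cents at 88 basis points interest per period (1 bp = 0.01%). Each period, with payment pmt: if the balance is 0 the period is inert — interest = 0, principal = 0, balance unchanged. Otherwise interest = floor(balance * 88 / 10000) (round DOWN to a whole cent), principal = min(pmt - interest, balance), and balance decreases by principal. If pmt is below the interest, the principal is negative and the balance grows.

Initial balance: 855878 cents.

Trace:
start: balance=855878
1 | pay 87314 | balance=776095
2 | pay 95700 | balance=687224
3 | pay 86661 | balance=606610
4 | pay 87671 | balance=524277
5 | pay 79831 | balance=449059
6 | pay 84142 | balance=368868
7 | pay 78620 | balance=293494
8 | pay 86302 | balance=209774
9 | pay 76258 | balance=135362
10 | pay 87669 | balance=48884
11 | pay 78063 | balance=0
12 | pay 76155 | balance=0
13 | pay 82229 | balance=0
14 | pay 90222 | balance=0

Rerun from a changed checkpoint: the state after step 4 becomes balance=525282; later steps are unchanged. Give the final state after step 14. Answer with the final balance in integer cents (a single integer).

0

state after step 4 := balance=525282
5 | pay 79831 | balance=450073
6 | pay 84142 | balance=369891
7 | pay 78620 | balance=294526
8 | pay 86302 | balance=210815
9 | pay 76258 | balance=136412
10 | pay 87669 | balance=49943
11 | pay 78063 | balance=0
12 | pay 76155 | balance=0
13 | pay 82229 | balance=0
14 | pay 90222 | balance=0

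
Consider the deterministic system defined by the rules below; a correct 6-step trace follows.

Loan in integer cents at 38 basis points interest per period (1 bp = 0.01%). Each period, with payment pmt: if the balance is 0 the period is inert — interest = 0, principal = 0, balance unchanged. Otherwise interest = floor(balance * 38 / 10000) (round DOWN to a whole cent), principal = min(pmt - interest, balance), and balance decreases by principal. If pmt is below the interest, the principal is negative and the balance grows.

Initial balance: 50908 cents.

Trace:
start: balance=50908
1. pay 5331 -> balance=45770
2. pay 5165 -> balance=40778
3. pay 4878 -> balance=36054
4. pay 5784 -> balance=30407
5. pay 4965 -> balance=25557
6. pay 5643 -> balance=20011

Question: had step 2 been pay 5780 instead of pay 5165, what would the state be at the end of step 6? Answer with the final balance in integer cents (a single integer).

(re-executing from step 2 with the substitution; state before step 2: balance=45770)
2. pay 5780 -> balance=40163
3. pay 4878 -> balance=35437
4. pay 5784 -> balance=29787
5. pay 4965 -> balance=24935
6. pay 5643 -> balance=19386

19386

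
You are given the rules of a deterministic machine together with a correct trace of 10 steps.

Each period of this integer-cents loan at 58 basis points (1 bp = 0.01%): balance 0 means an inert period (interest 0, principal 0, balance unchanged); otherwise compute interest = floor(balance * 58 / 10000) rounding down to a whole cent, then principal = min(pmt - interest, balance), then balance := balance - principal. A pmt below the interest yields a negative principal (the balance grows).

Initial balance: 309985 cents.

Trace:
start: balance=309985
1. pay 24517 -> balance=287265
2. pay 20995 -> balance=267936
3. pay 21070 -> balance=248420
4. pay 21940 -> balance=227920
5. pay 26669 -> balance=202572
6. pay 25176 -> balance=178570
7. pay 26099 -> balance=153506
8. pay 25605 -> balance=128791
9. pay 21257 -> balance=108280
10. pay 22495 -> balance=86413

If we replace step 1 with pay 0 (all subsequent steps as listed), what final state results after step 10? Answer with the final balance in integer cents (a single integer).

112241

(re-executing from step 1 with the substitution; state before step 1: balance=309985)
1. pay 0 -> balance=311782
2. pay 20995 -> balance=292595
3. pay 21070 -> balance=273222
4. pay 21940 -> balance=252866
5. pay 26669 -> balance=227663
6. pay 25176 -> balance=203807
7. pay 26099 -> balance=178890
8. pay 25605 -> balance=154322
9. pay 21257 -> balance=133960
10. pay 22495 -> balance=112241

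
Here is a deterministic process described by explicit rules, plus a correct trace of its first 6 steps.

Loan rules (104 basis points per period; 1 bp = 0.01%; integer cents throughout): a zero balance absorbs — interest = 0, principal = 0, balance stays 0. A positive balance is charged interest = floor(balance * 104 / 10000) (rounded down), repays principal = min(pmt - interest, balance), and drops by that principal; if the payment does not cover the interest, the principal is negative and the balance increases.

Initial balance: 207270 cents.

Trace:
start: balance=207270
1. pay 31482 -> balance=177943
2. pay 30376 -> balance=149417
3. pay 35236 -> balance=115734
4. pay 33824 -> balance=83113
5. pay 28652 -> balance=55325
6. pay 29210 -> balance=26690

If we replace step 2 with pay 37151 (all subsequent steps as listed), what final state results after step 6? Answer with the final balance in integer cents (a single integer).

(re-executing from step 2 with the substitution; state before step 2: balance=177943)
2. pay 37151 -> balance=142642
3. pay 35236 -> balance=108889
4. pay 33824 -> balance=76197
5. pay 28652 -> balance=48337
6. pay 29210 -> balance=19629

19629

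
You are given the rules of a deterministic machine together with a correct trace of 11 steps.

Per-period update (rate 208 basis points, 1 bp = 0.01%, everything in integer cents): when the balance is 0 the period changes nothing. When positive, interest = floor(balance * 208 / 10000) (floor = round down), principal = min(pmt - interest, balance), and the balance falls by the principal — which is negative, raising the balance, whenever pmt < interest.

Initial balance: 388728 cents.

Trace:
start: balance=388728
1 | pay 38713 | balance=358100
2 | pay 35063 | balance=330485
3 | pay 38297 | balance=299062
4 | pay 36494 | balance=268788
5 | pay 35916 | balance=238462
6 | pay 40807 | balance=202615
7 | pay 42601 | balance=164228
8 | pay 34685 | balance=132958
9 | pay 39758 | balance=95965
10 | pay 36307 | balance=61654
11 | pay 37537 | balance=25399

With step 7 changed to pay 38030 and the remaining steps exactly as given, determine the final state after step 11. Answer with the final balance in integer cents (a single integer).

(re-executing from step 7 with the substitution; state before step 7: balance=202615)
7 | pay 38030 | balance=168799
8 | pay 34685 | balance=137625
9 | pay 39758 | balance=100729
10 | pay 36307 | balance=66517
11 | pay 37537 | balance=30363

30363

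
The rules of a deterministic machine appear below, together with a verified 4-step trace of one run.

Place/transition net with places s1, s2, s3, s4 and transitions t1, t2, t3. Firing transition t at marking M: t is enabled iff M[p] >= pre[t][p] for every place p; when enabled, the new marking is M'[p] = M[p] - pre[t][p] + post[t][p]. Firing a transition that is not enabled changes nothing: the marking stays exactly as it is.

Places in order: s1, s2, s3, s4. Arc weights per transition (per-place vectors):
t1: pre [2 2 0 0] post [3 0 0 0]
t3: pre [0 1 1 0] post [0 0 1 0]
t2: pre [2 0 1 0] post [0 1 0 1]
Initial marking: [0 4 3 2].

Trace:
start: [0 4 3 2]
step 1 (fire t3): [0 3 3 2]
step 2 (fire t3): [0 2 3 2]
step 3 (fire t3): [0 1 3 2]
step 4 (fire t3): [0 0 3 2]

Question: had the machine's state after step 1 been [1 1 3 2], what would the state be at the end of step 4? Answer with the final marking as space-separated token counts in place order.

state after step 1 := [1 1 3 2]
step 2 (fire t3): [1 0 3 2]
step 3 (fire t3): [1 0 3 2]
step 4 (fire t3): [1 0 3 2]

1 0 3 2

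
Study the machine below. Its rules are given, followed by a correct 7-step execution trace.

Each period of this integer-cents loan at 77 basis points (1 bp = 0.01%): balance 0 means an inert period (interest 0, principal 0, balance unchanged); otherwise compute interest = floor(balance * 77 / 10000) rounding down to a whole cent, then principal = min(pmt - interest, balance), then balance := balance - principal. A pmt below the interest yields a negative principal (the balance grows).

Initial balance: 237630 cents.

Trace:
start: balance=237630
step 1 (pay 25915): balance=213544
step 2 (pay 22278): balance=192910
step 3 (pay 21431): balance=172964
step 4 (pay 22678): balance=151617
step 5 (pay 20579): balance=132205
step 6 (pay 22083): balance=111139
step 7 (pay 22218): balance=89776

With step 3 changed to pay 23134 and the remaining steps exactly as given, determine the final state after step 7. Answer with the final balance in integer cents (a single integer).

(re-executing from step 3 with the substitution; state before step 3: balance=192910)
step 3 (pay 23134): balance=171261
step 4 (pay 22678): balance=149901
step 5 (pay 20579): balance=130476
step 6 (pay 22083): balance=109397
step 7 (pay 22218): balance=88021

88021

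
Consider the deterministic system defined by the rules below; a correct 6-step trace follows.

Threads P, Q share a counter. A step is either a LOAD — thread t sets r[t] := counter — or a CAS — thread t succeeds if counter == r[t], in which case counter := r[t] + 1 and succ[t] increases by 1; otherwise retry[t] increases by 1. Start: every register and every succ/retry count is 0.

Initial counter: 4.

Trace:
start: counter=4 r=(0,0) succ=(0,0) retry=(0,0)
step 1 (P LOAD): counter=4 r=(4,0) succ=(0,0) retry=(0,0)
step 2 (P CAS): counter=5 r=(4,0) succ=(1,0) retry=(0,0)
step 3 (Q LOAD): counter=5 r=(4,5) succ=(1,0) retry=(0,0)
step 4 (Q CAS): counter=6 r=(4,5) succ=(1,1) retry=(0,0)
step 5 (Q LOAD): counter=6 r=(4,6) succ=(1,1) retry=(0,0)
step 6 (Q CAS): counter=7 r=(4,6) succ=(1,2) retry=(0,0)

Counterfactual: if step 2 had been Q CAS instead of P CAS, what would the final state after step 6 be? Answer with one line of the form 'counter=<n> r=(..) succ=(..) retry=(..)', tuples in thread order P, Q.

counter=6 r=(4,5) succ=(0,2) retry=(0,1)

(re-executing from step 2 with the substitution; state before step 2: counter=4 r=(4,0) succ=(0,0) retry=(0,0))
step 2 (Q CAS): counter=4 r=(4,0) succ=(0,0) retry=(0,1)
step 3 (Q LOAD): counter=4 r=(4,4) succ=(0,0) retry=(0,1)
step 4 (Q CAS): counter=5 r=(4,4) succ=(0,1) retry=(0,1)
step 5 (Q LOAD): counter=5 r=(4,5) succ=(0,1) retry=(0,1)
step 6 (Q CAS): counter=6 r=(4,5) succ=(0,2) retry=(0,1)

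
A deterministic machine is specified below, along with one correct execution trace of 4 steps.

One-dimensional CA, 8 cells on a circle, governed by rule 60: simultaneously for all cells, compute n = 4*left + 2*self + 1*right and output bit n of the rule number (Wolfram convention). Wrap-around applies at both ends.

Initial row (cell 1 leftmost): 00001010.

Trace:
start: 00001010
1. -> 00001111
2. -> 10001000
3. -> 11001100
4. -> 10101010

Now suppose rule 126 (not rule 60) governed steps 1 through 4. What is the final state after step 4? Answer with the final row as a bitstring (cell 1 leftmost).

00001110

(re-executing steps 1..4 under rule 126; state before step 1: 00001010)
1. -> 00011111
2. -> 10110001
3. -> 11111011
4. -> 00001110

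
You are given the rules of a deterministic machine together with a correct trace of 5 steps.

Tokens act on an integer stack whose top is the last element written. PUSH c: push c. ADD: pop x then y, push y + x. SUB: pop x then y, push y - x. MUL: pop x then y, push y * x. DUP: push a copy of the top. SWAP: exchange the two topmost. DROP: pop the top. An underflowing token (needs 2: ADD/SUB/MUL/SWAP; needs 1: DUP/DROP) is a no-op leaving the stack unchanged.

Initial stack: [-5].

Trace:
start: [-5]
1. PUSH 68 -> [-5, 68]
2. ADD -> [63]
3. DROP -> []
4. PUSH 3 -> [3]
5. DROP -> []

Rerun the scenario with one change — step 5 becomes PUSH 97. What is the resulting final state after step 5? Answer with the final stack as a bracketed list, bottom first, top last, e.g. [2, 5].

[3, 97]

(re-executing from step 5 with the substitution; state before step 5: [3])
5. PUSH 97 -> [3, 97]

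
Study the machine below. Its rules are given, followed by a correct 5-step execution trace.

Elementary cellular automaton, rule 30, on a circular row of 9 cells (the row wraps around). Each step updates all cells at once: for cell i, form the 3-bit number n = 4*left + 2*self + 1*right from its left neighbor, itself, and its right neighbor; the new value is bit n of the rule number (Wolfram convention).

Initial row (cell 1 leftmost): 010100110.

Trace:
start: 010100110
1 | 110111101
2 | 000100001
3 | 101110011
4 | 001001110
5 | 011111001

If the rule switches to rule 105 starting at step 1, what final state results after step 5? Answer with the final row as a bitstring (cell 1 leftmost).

011100000

(re-executing steps 1..5 under rule 105; state before step 1: 010100110)
1 | 001000110
2 | 100010110
3 | 001001111
4 | 000001001
5 | 011100000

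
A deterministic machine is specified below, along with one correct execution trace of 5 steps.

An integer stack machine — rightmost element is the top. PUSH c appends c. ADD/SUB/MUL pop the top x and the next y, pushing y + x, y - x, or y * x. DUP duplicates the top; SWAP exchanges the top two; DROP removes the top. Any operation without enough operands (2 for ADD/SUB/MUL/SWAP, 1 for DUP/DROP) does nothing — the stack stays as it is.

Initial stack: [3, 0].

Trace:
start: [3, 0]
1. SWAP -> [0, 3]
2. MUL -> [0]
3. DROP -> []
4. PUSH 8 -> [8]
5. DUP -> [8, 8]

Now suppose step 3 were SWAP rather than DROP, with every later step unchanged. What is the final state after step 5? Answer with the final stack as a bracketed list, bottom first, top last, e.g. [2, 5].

[0, 8, 8]

(re-executing from step 3 with the substitution; state before step 3: [0])
3. SWAP -> [0]
4. PUSH 8 -> [0, 8]
5. DUP -> [0, 8, 8]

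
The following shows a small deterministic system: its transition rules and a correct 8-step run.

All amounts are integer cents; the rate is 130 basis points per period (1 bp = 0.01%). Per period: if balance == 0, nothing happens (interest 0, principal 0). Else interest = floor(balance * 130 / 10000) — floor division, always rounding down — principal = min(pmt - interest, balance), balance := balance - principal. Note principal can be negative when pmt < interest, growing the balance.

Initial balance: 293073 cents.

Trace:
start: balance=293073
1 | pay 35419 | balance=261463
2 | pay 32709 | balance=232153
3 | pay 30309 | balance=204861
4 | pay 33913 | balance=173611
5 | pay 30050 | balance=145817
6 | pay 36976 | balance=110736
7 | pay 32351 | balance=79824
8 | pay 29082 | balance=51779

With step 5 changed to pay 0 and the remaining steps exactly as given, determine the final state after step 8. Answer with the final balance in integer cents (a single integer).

83017

(re-executing from step 5 with the substitution; state before step 5: balance=173611)
5 | pay 0 | balance=175867
6 | pay 36976 | balance=141177
7 | pay 32351 | balance=110661
8 | pay 29082 | balance=83017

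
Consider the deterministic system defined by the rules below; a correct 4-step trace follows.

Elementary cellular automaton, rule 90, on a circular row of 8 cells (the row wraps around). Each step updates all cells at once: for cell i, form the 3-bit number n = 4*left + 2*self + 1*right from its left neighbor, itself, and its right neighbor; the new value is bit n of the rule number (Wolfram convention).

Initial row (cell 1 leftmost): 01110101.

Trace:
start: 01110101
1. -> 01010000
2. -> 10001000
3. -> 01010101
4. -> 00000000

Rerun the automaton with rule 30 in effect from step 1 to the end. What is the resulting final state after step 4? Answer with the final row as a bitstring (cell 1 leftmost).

01111111

(re-executing steps 1..4 under rule 30; state before step 1: 01110101)
1. -> 01000101
2. -> 01101101
3. -> 01001001
4. -> 01111111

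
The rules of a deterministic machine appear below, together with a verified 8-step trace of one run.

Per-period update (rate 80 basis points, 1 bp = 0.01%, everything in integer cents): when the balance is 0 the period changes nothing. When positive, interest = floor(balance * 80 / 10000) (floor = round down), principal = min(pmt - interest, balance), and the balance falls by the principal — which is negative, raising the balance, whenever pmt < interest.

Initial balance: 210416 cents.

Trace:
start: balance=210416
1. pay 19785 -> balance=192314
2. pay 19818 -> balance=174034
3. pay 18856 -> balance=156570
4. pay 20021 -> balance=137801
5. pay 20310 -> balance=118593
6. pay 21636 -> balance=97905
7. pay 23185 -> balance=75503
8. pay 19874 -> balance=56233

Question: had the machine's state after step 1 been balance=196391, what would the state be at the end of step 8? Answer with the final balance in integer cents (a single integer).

state after step 1 := balance=196391
2. pay 19818 -> balance=178144
3. pay 18856 -> balance=160713
4. pay 20021 -> balance=141977
5. pay 20310 -> balance=122802
6. pay 21636 -> balance=102148
7. pay 23185 -> balance=79780
8. pay 19874 -> balance=60544

60544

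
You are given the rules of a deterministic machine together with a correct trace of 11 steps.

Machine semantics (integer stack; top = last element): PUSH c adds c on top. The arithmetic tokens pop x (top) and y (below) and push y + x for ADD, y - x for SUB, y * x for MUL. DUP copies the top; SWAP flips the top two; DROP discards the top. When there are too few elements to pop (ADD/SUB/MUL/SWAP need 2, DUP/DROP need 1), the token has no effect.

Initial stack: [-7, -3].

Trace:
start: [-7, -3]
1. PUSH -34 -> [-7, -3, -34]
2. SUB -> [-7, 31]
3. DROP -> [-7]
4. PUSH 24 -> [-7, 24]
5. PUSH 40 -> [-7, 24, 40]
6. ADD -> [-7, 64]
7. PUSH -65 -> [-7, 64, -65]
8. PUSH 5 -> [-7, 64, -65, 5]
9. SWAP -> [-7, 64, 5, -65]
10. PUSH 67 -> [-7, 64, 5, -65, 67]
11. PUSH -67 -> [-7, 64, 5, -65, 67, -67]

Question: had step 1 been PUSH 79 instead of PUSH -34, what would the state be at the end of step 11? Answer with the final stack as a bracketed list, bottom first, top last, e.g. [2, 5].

(re-executing from step 1 with the substitution; state before step 1: [-7, -3])
1. PUSH 79 -> [-7, -3, 79]
2. SUB -> [-7, -82]
3. DROP -> [-7]
4. PUSH 24 -> [-7, 24]
5. PUSH 40 -> [-7, 24, 40]
6. ADD -> [-7, 64]
7. PUSH -65 -> [-7, 64, -65]
8. PUSH 5 -> [-7, 64, -65, 5]
9. SWAP -> [-7, 64, 5, -65]
10. PUSH 67 -> [-7, 64, 5, -65, 67]
11. PUSH -67 -> [-7, 64, 5, -65, 67, -67]

[-7, 64, 5, -65, 67, -67]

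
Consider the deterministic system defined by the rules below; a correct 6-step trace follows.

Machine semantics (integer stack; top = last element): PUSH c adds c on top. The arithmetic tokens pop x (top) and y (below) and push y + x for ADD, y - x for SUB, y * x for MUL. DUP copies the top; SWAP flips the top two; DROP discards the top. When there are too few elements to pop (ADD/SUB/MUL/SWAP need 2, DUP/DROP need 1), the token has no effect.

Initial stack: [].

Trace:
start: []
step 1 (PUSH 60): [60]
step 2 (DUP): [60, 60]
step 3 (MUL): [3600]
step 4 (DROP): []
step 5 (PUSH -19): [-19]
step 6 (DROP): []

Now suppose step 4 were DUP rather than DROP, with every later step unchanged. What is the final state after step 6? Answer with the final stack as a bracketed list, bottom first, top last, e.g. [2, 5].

[3600, 3600]

(re-executing from step 4 with the substitution; state before step 4: [3600])
step 4 (DUP): [3600, 3600]
step 5 (PUSH -19): [3600, 3600, -19]
step 6 (DROP): [3600, 3600]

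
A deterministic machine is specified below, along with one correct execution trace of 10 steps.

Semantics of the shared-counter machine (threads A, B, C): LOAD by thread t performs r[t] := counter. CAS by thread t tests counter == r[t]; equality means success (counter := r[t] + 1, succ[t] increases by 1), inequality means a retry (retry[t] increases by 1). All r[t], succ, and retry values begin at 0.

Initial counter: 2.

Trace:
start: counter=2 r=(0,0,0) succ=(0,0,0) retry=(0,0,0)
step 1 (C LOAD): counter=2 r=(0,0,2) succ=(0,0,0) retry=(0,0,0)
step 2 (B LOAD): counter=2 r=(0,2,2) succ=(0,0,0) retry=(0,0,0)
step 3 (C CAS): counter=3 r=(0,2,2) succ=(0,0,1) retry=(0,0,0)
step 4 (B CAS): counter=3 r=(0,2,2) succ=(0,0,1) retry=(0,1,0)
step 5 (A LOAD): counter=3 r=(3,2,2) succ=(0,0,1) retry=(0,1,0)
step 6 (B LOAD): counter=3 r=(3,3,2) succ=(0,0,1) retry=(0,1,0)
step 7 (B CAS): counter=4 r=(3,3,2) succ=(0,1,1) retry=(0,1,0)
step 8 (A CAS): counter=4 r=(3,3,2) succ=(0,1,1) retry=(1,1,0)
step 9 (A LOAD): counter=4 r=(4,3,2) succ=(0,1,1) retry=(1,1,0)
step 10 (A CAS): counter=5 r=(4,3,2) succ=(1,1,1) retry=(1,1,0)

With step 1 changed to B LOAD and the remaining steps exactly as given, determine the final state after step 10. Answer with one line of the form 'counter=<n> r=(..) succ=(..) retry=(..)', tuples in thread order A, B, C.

(re-executing from step 1 with the substitution; state before step 1: counter=2 r=(0,0,0) succ=(0,0,0) retry=(0,0,0))
step 1 (B LOAD): counter=2 r=(0,2,0) succ=(0,0,0) retry=(0,0,0)
step 2 (B LOAD): counter=2 r=(0,2,0) succ=(0,0,0) retry=(0,0,0)
step 3 (C CAS): counter=2 r=(0,2,0) succ=(0,0,0) retry=(0,0,1)
step 4 (B CAS): counter=3 r=(0,2,0) succ=(0,1,0) retry=(0,0,1)
step 5 (A LOAD): counter=3 r=(3,2,0) succ=(0,1,0) retry=(0,0,1)
step 6 (B LOAD): counter=3 r=(3,3,0) succ=(0,1,0) retry=(0,0,1)
step 7 (B CAS): counter=4 r=(3,3,0) succ=(0,2,0) retry=(0,0,1)
step 8 (A CAS): counter=4 r=(3,3,0) succ=(0,2,0) retry=(1,0,1)
step 9 (A LOAD): counter=4 r=(4,3,0) succ=(0,2,0) retry=(1,0,1)
step 10 (A CAS): counter=5 r=(4,3,0) succ=(1,2,0) retry=(1,0,1)

counter=5 r=(4,3,0) succ=(1,2,0) retry=(1,0,1)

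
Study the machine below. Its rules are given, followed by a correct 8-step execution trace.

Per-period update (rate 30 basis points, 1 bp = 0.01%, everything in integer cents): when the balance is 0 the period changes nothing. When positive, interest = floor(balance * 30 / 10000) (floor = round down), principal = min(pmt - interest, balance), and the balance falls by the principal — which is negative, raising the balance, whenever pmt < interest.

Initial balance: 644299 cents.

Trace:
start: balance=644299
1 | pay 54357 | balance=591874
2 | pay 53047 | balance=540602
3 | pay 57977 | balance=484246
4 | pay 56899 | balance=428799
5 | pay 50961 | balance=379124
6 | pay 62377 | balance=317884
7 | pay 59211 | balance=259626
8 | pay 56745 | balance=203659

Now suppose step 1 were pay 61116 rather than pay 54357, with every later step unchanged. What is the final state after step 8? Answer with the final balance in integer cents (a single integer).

(re-executing from step 1 with the substitution; state before step 1: balance=644299)
1 | pay 61116 | balance=585115
2 | pay 53047 | balance=533823
3 | pay 57977 | balance=477447
4 | pay 56899 | balance=421980
5 | pay 50961 | balance=372284
6 | pay 62377 | balance=311023
7 | pay 59211 | balance=252745
8 | pay 56745 | balance=196758

196758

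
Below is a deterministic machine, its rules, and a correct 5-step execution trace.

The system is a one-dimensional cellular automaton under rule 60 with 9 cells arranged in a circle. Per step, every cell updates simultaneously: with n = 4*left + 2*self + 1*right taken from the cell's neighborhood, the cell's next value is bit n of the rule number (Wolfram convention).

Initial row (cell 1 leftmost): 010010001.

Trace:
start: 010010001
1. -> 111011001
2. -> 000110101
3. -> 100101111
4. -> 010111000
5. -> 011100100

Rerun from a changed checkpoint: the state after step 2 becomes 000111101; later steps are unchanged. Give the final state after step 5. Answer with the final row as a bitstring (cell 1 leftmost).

state after step 2 := 000111101
3. -> 100100011
4. -> 010110010
5. -> 011101011

011101011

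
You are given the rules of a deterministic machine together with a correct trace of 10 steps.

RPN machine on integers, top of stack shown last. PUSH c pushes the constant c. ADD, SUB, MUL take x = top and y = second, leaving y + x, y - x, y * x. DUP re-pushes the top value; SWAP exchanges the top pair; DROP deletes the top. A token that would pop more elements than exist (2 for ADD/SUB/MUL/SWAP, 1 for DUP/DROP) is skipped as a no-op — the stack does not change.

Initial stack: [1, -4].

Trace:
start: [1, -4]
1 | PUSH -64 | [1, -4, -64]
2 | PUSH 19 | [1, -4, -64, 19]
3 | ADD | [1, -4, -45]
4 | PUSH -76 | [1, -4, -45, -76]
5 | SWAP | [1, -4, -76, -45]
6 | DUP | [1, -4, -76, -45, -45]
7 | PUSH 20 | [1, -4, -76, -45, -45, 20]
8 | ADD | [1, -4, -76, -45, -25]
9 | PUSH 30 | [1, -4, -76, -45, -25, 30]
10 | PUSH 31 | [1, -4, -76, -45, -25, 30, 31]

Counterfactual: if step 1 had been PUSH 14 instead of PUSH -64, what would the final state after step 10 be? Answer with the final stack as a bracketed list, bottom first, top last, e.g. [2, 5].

[1, -4, -76, 33, 53, 30, 31]

(re-executing from step 1 with the substitution; state before step 1: [1, -4])
1 | PUSH 14 | [1, -4, 14]
2 | PUSH 19 | [1, -4, 14, 19]
3 | ADD | [1, -4, 33]
4 | PUSH -76 | [1, -4, 33, -76]
5 | SWAP | [1, -4, -76, 33]
6 | DUP | [1, -4, -76, 33, 33]
7 | PUSH 20 | [1, -4, -76, 33, 33, 20]
8 | ADD | [1, -4, -76, 33, 53]
9 | PUSH 30 | [1, -4, -76, 33, 53, 30]
10 | PUSH 31 | [1, -4, -76, 33, 53, 30, 31]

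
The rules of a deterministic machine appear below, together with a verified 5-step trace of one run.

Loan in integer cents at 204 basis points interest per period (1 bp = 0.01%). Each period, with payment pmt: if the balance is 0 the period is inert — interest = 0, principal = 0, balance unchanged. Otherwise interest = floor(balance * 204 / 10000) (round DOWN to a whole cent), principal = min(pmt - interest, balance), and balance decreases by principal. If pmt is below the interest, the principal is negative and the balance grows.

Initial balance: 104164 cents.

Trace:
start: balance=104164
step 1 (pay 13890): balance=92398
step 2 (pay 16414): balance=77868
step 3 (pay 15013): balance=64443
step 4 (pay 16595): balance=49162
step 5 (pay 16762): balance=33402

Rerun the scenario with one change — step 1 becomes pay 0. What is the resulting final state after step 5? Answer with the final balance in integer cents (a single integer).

(re-executing from step 1 with the substitution; state before step 1: balance=104164)
step 1 (pay 0): balance=106288
step 2 (pay 16414): balance=92042
step 3 (pay 15013): balance=78906
step 4 (pay 16595): balance=63920
step 5 (pay 16762): balance=48461

48461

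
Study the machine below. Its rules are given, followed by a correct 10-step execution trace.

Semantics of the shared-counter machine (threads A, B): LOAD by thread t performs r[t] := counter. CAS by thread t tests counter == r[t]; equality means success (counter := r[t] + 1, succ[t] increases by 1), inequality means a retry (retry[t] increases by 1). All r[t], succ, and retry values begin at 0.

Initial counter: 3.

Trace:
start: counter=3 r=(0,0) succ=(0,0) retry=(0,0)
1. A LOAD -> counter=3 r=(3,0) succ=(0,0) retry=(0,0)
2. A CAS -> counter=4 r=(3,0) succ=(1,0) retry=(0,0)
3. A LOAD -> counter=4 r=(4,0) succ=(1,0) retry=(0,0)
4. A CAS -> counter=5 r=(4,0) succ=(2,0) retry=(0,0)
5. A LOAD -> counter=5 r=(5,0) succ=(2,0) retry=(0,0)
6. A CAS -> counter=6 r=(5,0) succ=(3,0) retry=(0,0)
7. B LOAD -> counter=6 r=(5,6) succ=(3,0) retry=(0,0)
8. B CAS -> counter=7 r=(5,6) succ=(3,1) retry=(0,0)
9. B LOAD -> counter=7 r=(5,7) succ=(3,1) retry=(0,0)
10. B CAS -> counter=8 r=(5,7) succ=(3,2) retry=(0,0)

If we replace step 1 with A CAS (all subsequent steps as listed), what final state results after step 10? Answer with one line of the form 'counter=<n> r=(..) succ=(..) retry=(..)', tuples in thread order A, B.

counter=7 r=(4,6) succ=(2,2) retry=(2,0)

(re-executing from step 1 with the substitution; state before step 1: counter=3 r=(0,0) succ=(0,0) retry=(0,0))
1. A CAS -> counter=3 r=(0,0) succ=(0,0) retry=(1,0)
2. A CAS -> counter=3 r=(0,0) succ=(0,0) retry=(2,0)
3. A LOAD -> counter=3 r=(3,0) succ=(0,0) retry=(2,0)
4. A CAS -> counter=4 r=(3,0) succ=(1,0) retry=(2,0)
5. A LOAD -> counter=4 r=(4,0) succ=(1,0) retry=(2,0)
6. A CAS -> counter=5 r=(4,0) succ=(2,0) retry=(2,0)
7. B LOAD -> counter=5 r=(4,5) succ=(2,0) retry=(2,0)
8. B CAS -> counter=6 r=(4,5) succ=(2,1) retry=(2,0)
9. B LOAD -> counter=6 r=(4,6) succ=(2,1) retry=(2,0)
10. B CAS -> counter=7 r=(4,6) succ=(2,2) retry=(2,0)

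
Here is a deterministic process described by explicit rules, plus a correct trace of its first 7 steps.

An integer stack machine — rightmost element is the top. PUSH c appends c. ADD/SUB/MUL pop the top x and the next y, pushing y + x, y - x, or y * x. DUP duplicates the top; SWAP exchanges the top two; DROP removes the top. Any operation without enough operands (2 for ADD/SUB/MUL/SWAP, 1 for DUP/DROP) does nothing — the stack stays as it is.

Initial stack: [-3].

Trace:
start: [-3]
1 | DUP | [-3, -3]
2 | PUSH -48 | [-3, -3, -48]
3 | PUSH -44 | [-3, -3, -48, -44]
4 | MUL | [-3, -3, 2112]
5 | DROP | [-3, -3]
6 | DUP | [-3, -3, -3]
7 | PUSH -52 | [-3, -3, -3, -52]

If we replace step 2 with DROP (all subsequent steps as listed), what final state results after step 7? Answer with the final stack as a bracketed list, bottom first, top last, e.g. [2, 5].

(re-executing from step 2 with the substitution; state before step 2: [-3, -3])
2 | DROP | [-3]
3 | PUSH -44 | [-3, -44]
4 | MUL | [132]
5 | DROP | []
6 | DUP | []
7 | PUSH -52 | [-52]

[-52]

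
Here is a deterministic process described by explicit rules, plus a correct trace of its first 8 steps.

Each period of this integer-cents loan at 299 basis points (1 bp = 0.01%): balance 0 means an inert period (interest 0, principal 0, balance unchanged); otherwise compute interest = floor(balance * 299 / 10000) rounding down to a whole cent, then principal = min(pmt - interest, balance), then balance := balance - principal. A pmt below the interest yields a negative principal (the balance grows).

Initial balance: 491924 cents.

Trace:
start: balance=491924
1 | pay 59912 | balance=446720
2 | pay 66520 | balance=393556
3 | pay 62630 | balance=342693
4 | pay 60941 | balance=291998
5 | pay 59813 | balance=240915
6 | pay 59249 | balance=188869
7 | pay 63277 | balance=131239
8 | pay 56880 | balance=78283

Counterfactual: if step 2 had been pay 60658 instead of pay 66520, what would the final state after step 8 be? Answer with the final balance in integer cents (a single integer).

85278

(re-executing from step 2 with the substitution; state before step 2: balance=446720)
2 | pay 60658 | balance=399418
3 | pay 62630 | balance=348730
4 | pay 60941 | balance=298216
5 | pay 59813 | balance=247319
6 | pay 59249 | balance=195464
7 | pay 63277 | balance=138031
8 | pay 56880 | balance=85278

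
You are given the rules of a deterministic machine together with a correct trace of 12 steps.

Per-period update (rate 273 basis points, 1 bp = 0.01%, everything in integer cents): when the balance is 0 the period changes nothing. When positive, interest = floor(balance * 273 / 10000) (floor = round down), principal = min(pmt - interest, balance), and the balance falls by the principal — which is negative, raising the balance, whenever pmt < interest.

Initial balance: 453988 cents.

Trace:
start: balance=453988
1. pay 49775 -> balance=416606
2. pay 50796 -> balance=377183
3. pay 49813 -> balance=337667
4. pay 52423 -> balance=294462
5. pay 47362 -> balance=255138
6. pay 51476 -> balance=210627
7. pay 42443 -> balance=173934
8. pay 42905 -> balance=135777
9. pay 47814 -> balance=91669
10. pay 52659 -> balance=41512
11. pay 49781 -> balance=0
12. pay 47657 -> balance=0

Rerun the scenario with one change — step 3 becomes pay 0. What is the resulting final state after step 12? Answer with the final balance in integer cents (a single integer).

8488

(re-executing from step 3 with the substitution; state before step 3: balance=377183)
3. pay 0 -> balance=387480
4. pay 52423 -> balance=345635
5. pay 47362 -> balance=307708
6. pay 51476 -> balance=264632
7. pay 42443 -> balance=229413
8. pay 42905 -> balance=192770
9. pay 47814 -> balance=150218
10. pay 52659 -> balance=101659
11. pay 49781 -> balance=54653
12. pay 47657 -> balance=8488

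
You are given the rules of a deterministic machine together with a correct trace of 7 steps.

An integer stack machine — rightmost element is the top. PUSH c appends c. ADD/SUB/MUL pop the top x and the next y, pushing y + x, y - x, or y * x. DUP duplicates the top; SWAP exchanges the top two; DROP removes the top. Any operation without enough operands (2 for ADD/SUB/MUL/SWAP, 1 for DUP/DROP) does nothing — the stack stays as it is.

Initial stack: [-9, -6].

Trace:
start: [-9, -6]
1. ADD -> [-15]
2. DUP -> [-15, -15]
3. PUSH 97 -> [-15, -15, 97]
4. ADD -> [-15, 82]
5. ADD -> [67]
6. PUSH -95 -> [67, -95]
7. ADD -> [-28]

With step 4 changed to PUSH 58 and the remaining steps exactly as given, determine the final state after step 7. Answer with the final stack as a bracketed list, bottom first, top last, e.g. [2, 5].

[-15, -15, 60]

(re-executing from step 4 with the substitution; state before step 4: [-15, -15, 97])
4. PUSH 58 -> [-15, -15, 97, 58]
5. ADD -> [-15, -15, 155]
6. PUSH -95 -> [-15, -15, 155, -95]
7. ADD -> [-15, -15, 60]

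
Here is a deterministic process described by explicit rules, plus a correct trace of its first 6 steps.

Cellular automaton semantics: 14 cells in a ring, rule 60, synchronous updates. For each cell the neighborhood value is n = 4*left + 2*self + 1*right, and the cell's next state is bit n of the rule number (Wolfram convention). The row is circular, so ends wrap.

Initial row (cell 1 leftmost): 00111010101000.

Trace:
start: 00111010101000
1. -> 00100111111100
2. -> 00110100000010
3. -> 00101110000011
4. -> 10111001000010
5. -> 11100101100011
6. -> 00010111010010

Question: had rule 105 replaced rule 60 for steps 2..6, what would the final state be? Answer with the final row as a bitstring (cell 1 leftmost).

10011101001101

(re-executing steps 2..6 under rule 105; state before step 2: 00100111111100)
2. -> 10000100000101
3. -> 10110001110011
4. -> 11110101010010
5. -> 10011010100001
6. -> 10011101001101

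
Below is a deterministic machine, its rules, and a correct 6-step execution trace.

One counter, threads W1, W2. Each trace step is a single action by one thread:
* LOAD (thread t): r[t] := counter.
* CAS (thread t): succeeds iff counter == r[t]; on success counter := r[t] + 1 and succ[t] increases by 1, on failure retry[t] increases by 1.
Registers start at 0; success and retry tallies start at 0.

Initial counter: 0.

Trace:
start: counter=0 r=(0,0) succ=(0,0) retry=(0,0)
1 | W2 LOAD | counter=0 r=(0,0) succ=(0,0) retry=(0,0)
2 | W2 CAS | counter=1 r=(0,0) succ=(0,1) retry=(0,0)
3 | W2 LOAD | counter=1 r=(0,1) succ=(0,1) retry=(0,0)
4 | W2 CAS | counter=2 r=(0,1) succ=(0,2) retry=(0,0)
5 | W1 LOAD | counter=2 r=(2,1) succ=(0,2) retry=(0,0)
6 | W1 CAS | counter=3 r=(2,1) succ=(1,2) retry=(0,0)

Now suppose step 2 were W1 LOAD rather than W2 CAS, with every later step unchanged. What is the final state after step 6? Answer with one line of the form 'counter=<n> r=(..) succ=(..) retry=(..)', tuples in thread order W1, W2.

(re-executing from step 2 with the substitution; state before step 2: counter=0 r=(0,0) succ=(0,0) retry=(0,0))
2 | W1 LOAD | counter=0 r=(0,0) succ=(0,0) retry=(0,0)
3 | W2 LOAD | counter=0 r=(0,0) succ=(0,0) retry=(0,0)
4 | W2 CAS | counter=1 r=(0,0) succ=(0,1) retry=(0,0)
5 | W1 LOAD | counter=1 r=(1,0) succ=(0,1) retry=(0,0)
6 | W1 CAS | counter=2 r=(1,0) succ=(1,1) retry=(0,0)

counter=2 r=(1,0) succ=(1,1) retry=(0,0)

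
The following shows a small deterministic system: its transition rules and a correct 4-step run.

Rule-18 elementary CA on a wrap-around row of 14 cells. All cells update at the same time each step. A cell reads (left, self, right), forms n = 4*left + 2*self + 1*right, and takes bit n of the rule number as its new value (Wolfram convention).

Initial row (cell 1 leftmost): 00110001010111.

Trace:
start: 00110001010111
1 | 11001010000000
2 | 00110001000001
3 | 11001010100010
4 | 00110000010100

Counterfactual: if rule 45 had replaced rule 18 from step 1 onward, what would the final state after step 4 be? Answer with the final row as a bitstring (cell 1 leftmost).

(re-executing steps 1..4 under rule 45; state before step 1: 00110001010111)
1 | 00100101111100
2 | 10100111000001
3 | 01100100011101
4 | 11000101010011

11000101010011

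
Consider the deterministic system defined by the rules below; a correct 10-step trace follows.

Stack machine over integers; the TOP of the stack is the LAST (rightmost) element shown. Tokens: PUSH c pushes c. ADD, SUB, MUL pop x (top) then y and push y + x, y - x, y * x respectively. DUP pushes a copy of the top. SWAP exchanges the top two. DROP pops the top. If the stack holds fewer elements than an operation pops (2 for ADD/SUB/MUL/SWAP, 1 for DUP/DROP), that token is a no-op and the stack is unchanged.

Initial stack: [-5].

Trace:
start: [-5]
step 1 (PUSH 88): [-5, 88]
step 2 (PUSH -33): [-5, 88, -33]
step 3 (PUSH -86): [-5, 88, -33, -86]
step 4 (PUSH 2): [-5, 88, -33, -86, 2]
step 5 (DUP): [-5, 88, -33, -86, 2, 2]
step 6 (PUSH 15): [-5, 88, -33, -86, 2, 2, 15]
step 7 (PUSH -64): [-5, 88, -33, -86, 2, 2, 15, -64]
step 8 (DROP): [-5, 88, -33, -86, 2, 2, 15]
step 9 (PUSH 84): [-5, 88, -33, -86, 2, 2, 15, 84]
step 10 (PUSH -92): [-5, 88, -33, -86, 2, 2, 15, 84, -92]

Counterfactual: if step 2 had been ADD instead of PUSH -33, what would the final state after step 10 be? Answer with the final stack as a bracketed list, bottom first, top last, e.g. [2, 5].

(re-executing from step 2 with the substitution; state before step 2: [-5, 88])
step 2 (ADD): [83]
step 3 (PUSH -86): [83, -86]
step 4 (PUSH 2): [83, -86, 2]
step 5 (DUP): [83, -86, 2, 2]
step 6 (PUSH 15): [83, -86, 2, 2, 15]
step 7 (PUSH -64): [83, -86, 2, 2, 15, -64]
step 8 (DROP): [83, -86, 2, 2, 15]
step 9 (PUSH 84): [83, -86, 2, 2, 15, 84]
step 10 (PUSH -92): [83, -86, 2, 2, 15, 84, -92]

[83, -86, 2, 2, 15, 84, -92]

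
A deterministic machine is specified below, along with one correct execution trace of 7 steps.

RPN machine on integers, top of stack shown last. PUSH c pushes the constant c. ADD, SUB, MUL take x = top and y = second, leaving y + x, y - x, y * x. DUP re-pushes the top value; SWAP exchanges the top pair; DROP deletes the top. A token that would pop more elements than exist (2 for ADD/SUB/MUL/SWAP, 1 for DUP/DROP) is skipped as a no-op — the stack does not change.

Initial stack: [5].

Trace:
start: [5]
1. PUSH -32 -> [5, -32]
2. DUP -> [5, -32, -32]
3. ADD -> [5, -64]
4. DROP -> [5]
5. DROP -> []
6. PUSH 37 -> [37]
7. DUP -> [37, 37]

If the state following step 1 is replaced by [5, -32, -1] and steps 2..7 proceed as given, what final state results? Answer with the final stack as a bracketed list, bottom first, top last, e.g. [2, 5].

state after step 1 := [5, -32, -1]
2. DUP -> [5, -32, -1, -1]
3. ADD -> [5, -32, -2]
4. DROP -> [5, -32]
5. DROP -> [5]
6. PUSH 37 -> [5, 37]
7. DUP -> [5, 37, 37]

[5, 37, 37]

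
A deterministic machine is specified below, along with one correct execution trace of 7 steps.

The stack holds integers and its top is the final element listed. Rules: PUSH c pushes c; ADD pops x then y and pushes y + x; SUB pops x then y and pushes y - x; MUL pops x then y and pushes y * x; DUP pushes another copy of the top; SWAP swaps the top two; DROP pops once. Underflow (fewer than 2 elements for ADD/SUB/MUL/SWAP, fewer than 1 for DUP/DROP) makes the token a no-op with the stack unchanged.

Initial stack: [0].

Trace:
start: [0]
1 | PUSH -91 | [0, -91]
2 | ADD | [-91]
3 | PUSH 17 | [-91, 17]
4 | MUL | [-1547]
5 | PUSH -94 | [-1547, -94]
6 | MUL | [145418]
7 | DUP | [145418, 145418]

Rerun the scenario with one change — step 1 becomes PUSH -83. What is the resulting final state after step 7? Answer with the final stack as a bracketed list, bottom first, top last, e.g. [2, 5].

(re-executing from step 1 with the substitution; state before step 1: [0])
1 | PUSH -83 | [0, -83]
2 | ADD | [-83]
3 | PUSH 17 | [-83, 17]
4 | MUL | [-1411]
5 | PUSH -94 | [-1411, -94]
6 | MUL | [132634]
7 | DUP | [132634, 132634]

[132634, 132634]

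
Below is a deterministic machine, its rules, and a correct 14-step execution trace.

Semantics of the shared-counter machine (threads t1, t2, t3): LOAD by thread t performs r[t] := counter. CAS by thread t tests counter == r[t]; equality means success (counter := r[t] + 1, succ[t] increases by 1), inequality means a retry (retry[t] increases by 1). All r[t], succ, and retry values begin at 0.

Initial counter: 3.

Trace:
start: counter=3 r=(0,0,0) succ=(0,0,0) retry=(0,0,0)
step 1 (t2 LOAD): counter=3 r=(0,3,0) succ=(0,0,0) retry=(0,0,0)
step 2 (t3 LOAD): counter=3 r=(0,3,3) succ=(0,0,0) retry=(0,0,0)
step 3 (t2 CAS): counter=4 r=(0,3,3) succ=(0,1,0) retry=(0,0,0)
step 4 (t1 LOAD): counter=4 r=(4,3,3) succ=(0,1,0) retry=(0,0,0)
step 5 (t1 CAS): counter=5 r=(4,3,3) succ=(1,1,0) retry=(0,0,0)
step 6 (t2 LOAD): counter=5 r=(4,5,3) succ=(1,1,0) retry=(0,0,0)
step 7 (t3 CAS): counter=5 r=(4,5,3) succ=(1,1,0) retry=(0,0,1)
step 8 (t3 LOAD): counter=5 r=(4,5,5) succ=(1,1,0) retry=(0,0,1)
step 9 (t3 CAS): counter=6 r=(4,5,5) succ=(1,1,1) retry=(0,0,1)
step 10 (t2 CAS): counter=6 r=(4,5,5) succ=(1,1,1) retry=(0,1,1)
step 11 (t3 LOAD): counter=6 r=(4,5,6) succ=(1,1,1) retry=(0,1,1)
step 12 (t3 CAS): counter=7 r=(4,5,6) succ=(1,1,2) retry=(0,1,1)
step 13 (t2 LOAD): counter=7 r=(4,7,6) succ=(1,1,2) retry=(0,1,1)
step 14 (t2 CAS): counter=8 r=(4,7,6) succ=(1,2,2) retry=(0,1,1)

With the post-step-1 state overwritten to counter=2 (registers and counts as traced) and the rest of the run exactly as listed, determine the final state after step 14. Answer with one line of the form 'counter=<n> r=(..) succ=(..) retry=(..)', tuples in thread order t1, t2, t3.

state after step 1 := counter=2 r=(0,3,0) succ=(0,0,0) retry=(0,0,0)
step 2 (t3 LOAD): counter=2 r=(0,3,2) succ=(0,0,0) retry=(0,0,0)
step 3 (t2 CAS): counter=2 r=(0,3,2) succ=(0,0,0) retry=(0,1,0)
step 4 (t1 LOAD): counter=2 r=(2,3,2) succ=(0,0,0) retry=(0,1,0)
step 5 (t1 CAS): counter=3 r=(2,3,2) succ=(1,0,0) retry=(0,1,0)
step 6 (t2 LOAD): counter=3 r=(2,3,2) succ=(1,0,0) retry=(0,1,0)
step 7 (t3 CAS): counter=3 r=(2,3,2) succ=(1,0,0) retry=(0,1,1)
step 8 (t3 LOAD): counter=3 r=(2,3,3) succ=(1,0,0) retry=(0,1,1)
step 9 (t3 CAS): counter=4 r=(2,3,3) succ=(1,0,1) retry=(0,1,1)
step 10 (t2 CAS): counter=4 r=(2,3,3) succ=(1,0,1) retry=(0,2,1)
step 11 (t3 LOAD): counter=4 r=(2,3,4) succ=(1,0,1) retry=(0,2,1)
step 12 (t3 CAS): counter=5 r=(2,3,4) succ=(1,0,2) retry=(0,2,1)
step 13 (t2 LOAD): counter=5 r=(2,5,4) succ=(1,0,2) retry=(0,2,1)
step 14 (t2 CAS): counter=6 r=(2,5,4) succ=(1,1,2) retry=(0,2,1)

counter=6 r=(2,5,4) succ=(1,1,2) retry=(0,2,1)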